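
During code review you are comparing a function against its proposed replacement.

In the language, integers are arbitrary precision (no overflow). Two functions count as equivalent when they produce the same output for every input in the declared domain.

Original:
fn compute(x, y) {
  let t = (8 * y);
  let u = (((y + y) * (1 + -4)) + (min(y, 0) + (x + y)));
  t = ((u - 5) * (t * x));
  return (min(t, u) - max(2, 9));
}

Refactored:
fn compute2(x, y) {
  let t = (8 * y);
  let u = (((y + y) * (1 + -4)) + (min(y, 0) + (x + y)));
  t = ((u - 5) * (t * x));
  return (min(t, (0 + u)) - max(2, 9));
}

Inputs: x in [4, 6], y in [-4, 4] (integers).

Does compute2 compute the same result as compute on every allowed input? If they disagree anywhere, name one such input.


Equivalent — the differences include arithmetic usage differs; and constant usage differs, yet no declared input distinguishes the two.
Tracing x=5, y=4: compute: t = 32; u = -15; t = -3200; return -3209 | compute2: t = 32; u = -15; t = -3200; return -3209 — matching result -3209.
Checked all 27 inputs in the declared domain: the outputs agree on every one.
verdict: equivalent


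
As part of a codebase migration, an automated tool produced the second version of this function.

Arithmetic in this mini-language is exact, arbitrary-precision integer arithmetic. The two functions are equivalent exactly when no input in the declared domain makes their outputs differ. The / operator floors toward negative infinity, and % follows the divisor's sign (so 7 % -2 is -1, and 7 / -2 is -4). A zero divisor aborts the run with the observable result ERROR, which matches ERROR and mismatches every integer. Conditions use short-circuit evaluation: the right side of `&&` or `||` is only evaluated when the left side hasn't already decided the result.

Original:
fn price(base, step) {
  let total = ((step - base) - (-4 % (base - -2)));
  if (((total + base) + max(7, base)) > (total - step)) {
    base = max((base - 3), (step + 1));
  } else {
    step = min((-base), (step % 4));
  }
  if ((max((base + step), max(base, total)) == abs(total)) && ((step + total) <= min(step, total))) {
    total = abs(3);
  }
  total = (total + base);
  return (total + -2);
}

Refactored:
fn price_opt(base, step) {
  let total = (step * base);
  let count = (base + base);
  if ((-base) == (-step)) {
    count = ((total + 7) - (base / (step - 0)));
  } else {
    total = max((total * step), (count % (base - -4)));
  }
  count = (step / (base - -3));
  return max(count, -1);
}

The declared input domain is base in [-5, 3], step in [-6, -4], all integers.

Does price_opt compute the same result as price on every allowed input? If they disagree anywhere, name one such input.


There is a counterexample at base=-5, step=-6: -7 on one side, 3 on the other.
price: total = 0; (((total + base) + max(7, base)) > (total - step)) -> false; step = 2; ((max((base + step), max(base, total)) == abs(total)) && ((step + total) <= min(step, total))) -> false; total = -5; return -7
price_opt: total = 30; count = -10; ((-base) == (-step)) -> false; total = 0; count = 3; return 3
verdict: not equivalent; witness: base=-5, step=-6


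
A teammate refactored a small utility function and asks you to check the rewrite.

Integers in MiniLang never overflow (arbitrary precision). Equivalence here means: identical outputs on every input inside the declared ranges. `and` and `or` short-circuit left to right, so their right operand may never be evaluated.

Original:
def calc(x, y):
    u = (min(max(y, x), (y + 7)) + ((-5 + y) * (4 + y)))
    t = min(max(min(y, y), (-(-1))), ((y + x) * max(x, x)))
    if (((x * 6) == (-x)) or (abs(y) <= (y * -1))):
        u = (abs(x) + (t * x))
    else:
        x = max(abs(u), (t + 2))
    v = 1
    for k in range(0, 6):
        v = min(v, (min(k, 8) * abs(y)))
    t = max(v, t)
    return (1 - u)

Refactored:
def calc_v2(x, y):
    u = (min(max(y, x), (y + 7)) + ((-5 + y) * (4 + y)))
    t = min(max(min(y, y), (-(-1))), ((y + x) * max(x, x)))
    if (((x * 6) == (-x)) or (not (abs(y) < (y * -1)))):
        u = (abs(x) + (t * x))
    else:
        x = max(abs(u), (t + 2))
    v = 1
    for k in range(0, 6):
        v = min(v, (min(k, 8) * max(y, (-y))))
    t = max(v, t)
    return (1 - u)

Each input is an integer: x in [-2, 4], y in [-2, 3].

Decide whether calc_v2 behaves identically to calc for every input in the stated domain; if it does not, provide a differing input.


Take x=-2, y=1.
calc: u = -19; t = 1; (((x * 6) == (-x)) or (abs(y) <= (y * -1))) -> false; x = 19; v = 1; [k=0]; v = 0; [k=1]; v = 0; [k=2]; v = 0; [k=3]; v = 0; [k=4]; v = 0; [k=5]; v = 0; t = 1; return 20
calc_v2: u = -19; t = 1; (((x * 6) == (-x)) or (not (abs(y) < (y * -1)))) -> true; u = 0; v = 1; [k=0]; v = 0; [k=1]; v = 0; [k=2]; v = 0; [k=3]; v = 0; [k=4]; v = 0; [k=5]; v = 0; t = 1; return 1
20 != 1, so the rewrite changes behavior.
verdict: not equivalent; witness: x=-2, y=1


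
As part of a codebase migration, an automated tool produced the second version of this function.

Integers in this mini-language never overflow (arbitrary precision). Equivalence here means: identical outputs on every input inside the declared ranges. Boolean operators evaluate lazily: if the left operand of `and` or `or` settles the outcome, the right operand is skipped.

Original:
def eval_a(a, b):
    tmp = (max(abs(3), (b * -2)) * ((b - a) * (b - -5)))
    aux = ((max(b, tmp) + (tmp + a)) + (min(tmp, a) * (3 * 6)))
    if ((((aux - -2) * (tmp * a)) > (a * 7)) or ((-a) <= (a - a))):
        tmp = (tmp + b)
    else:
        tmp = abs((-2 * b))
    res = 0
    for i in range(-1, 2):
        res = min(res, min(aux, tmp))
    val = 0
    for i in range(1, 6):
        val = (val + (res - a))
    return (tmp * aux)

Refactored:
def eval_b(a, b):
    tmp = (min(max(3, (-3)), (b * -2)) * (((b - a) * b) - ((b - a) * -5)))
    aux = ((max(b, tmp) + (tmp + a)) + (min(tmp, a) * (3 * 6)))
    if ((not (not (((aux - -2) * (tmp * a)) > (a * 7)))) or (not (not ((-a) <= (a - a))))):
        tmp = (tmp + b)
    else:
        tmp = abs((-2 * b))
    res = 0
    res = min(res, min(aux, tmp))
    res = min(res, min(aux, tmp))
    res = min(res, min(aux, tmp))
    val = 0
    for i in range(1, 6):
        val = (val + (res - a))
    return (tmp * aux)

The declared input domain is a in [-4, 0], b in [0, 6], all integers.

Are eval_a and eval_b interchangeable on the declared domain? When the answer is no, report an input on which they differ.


Run the pair on a=-4, b=1.
eval_a: tmp := 90 | aux := 104 | ((((aux - -2) * (tmp * a)) > (a * 7)) or ((-a) <= (a - a))): false | tmp := 2 | res := 0 | iter i=-1: | res := 0 | iter i=0: | res := 0 | iter i=1: | res := 0 | val := 0 | iter i=1: | val := 4 | iter i=2: | val := 8 | iter i=3: | val := 12 | iter i=4: | val := 16 | iter i=5: | val := 20 | result 208
eval_b: tmp := -60 | aux := -1143 | ((not (not (((aux - -2) * (tmp * a)) > (a * 7)))) or (not (not ((-a) <= (a - a))))): false | tmp := 2 | res := 0 | res := -1143 | res := -1143 | res := -1143 | val := 0 | iter i=1: | val := -1139 | iter i=2: | val := -2278 | iter i=3: | val := -3417 | iter i=4: | val := -4556 | iter i=5: | val := -5695 | result -2286
208 != -2286, so the rewrite changes behavior.
verdict: not equivalent; witness: a=-4, b=1


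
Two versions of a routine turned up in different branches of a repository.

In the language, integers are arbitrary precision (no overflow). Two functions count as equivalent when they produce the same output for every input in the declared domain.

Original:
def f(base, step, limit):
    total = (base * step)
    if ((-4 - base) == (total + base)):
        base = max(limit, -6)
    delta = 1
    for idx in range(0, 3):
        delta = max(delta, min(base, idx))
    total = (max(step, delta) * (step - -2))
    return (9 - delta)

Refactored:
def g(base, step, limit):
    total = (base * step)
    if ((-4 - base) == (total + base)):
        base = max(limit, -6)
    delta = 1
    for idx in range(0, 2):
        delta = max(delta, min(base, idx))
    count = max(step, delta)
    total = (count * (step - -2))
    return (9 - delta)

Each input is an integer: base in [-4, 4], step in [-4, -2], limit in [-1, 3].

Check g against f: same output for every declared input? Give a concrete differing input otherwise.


Consider the input base=2, step=-4, limit=2.
f: total=-8, then ((-4 - base) == (total + base)) is true, then base=2, then delta=1, then (idx=0), then delta=1, then (idx=1), then delta=1, then (idx=2), then delta=2, then total=-4, then returns 7
g: total=-8, then ((-4 - base) == (total + base)) is true, then base=2, then delta=1, then (idx=0), then delta=1, then (idx=1), then delta=1, then count=1, then total=-2, then returns 8
7 vs 8 — the two versions disagree here.
verdict: not equivalent; witness: base=2, step=-4, limit=2


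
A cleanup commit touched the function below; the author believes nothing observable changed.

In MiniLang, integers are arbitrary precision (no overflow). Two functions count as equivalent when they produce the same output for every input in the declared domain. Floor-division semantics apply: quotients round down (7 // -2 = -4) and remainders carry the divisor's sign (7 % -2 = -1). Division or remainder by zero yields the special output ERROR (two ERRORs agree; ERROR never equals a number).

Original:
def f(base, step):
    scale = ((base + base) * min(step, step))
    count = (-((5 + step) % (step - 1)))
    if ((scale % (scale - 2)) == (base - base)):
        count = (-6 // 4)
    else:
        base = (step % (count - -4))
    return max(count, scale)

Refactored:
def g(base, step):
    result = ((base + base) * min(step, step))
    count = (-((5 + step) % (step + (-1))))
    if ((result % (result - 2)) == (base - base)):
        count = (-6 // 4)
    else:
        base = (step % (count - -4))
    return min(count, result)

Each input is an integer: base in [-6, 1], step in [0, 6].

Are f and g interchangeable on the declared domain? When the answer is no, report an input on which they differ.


On input base=-6, step=0, f returns 0 while g returns -2.
verdict: not equivalent; witness: base=-6, step=0


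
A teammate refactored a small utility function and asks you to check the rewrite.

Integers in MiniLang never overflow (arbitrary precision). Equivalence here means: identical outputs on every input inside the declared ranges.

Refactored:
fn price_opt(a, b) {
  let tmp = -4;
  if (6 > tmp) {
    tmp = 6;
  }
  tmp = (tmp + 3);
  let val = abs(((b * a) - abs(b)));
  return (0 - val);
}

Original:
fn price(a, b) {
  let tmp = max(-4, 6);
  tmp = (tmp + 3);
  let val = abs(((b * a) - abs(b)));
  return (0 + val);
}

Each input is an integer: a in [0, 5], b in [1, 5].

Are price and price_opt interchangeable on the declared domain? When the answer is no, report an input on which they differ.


Run the pair on a=0, b=1.
price: tmp=6, then tmp=9, then val=1, then returns 1
price_opt: tmp=-4, then (6 > tmp) is true, then tmp=6, then tmp=9, then val=1, then returns -1
1 != -1, so the rewrite changes behavior.
verdict: not equivalent; witness: a=0, b=1


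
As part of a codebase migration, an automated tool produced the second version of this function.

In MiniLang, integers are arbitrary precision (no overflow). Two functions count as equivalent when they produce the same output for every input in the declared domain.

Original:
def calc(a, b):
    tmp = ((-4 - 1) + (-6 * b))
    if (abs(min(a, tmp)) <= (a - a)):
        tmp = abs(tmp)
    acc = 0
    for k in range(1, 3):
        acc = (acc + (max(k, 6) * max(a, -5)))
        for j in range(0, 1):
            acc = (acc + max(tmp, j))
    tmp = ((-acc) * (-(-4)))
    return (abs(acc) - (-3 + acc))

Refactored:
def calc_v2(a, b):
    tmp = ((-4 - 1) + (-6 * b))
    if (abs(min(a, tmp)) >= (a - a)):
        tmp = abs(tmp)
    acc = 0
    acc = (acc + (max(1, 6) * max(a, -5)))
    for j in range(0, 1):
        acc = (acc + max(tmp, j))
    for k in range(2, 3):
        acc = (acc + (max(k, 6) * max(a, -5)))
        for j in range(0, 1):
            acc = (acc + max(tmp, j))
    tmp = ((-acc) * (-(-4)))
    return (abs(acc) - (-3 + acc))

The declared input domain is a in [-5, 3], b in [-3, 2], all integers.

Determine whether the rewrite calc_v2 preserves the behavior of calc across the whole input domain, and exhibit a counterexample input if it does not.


Try a=-5, b=0.
calc: tmp := -5 | (abs(min(a, tmp)) <= (a - a)): false | acc := 0 | iter k=1: | acc := -30 | iter j=0: | acc := -30 | iter k=2: | acc := -60 | iter j=0: | acc := -60 | tmp := 240 | result 123
calc_v2: tmp := -5 | (abs(min(a, tmp)) >= (a - a)): true | tmp := 5 | acc := 0 | acc := -30 | iter j=0: | acc := -25 | iter k=2: | acc := -55 | iter j=0: | acc := -50 | tmp := 200 | result 103
123 against 103: the behavior changed.
verdict: not equivalent; witness: a=-5, b=0


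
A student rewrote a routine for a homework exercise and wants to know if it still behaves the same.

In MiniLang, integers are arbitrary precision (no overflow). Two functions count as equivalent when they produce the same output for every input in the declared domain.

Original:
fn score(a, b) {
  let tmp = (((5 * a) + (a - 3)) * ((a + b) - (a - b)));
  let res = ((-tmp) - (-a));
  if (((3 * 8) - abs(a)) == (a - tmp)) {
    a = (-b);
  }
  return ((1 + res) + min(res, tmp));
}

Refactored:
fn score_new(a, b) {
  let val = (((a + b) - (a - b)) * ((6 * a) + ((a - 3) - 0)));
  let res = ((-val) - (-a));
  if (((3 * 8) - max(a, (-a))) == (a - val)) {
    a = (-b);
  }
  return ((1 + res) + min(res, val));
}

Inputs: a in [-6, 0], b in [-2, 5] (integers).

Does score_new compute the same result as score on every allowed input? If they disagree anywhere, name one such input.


On input a=-6, b=-2, score returns -323 while score_new returns -371.
verdict: not equivalent; witness: a=-6, b=-2


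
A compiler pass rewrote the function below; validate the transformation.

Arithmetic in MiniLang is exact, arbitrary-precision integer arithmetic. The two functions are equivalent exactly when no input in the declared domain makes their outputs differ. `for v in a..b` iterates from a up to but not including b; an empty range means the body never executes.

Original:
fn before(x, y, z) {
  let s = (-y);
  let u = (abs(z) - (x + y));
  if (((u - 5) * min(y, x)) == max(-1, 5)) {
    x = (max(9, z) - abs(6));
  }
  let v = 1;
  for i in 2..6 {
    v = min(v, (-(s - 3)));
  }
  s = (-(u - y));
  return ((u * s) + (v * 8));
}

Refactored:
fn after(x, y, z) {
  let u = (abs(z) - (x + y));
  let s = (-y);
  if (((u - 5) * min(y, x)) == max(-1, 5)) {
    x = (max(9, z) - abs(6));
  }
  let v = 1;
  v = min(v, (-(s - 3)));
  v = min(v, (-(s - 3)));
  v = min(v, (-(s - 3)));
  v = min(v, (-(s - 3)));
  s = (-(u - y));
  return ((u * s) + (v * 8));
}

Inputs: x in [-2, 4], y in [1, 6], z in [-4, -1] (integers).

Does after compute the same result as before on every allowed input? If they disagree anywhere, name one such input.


The two are interchangeable: local variable names differ; and arithmetic usage differs; and min/max/abs usage differs; and constant usage differs; and statement counts differ; and loop structure differs, and every declared input agrees.
Tracing x=-2, y=1, z=-3: before: s = -1; u = 4; (((u - 5) * min(y, x)) == max(-1, 5)) -> false; v = 1; [i=2]; v = 1; [i=3]; v = 1; [i=4]; v = 1; [i=5]; v = 1; s = -3; return -4 | after: u = 4; s = -1; (((u - 5) * min(y, x)) == max(-1, 5)) -> false; v = 1; v = 1; v = 1; v = 1; v = 1; s = -3; return -4 — matching result -4.
Sweeping the whole domain (168 inputs) finds no disagreement.
verdict: equivalent


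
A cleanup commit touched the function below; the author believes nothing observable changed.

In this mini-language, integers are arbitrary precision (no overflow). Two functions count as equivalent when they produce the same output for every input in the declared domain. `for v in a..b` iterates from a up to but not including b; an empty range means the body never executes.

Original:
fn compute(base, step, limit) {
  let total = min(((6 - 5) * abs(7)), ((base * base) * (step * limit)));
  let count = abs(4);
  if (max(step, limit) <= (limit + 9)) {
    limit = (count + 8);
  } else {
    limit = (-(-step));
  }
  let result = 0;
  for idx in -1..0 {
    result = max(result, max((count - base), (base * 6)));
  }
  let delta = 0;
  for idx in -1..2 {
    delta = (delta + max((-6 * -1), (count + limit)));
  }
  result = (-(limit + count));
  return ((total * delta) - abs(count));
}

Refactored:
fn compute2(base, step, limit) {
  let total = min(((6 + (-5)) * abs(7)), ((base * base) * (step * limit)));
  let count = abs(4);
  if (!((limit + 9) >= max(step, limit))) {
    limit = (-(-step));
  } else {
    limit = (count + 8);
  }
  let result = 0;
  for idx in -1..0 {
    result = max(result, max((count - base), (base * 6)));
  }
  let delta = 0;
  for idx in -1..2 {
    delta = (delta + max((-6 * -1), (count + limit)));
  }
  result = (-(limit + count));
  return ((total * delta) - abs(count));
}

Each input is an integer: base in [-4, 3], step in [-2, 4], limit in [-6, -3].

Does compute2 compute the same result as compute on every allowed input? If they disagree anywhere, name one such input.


Equivalent — the differences include boolean connective usage differs; comparison usage differs; arithmetic usage differs, yet no declared input distinguishes the two.
Tracing base=-2, step=1, limit=-6: compute: total = -24; count = 4; (max(step, limit) <= (limit + 9)) -> true; limit = 12; result = 0; [idx=-1]; result = 6; delta = 0; [idx=-1]; delta = 16; [idx=0]; delta = 32; [idx=1]; delta = 48; result = -16; return -1156 | compute2: total = -24; count = 4; (!((limit + 9) >= max(step, limit))) -> false; limit = 12; result = 0; [idx=-1]; result = 6; delta = 0; [idx=-1]; delta = 16; [idx=0]; delta = 32; [idx=1]; delta = 48; result = -16; return -1156 — matching result -1156.
Across all 224 domain points the two functions coincide.
verdict: equivalent


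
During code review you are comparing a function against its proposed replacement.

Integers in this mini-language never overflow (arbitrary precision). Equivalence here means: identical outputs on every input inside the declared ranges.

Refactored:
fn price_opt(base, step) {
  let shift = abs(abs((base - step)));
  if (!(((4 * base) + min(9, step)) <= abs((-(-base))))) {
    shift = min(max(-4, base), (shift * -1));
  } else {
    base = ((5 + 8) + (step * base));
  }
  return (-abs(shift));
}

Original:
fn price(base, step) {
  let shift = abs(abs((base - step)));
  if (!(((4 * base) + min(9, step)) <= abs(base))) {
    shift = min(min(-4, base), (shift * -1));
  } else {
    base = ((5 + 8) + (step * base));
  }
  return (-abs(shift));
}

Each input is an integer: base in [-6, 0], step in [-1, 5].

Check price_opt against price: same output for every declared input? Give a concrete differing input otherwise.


The rewrite breaks on base=0, step=1, where the results are -4 and -1.
price: shift becomes 1; next (!(((4 * base) + min(9, step)) <= abs(base))) evaluates to true; next shift becomes -4; next final value -4
price_opt: shift becomes 1; next (!(((4 * base) + min(9, step)) <= abs((-(-base))))) evaluates to true; next shift becomes -1; next final value -1
verdict: not equivalent; witness: base=0, step=1


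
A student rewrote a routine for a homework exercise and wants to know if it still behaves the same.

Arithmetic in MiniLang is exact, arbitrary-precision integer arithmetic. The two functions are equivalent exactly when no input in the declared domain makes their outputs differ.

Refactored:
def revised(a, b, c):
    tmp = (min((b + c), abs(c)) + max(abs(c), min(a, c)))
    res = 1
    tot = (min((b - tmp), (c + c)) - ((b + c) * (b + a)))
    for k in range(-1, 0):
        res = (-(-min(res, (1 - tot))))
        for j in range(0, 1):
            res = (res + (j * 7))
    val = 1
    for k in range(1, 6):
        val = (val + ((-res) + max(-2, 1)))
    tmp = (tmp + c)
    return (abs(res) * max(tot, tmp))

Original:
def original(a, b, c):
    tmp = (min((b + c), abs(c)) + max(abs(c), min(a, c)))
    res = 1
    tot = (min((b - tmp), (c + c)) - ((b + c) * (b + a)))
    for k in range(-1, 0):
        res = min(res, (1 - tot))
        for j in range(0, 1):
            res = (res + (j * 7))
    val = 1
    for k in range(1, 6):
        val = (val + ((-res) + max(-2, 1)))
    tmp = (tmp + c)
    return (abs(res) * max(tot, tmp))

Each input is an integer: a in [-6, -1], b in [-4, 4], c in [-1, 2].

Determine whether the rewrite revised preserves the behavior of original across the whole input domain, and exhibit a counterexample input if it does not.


The two versions differ — the changes include same computation, different form.
Tracing a=-1, b=-3, c=2: original: tmp := 1 | res := 1 | tot := -8 | iter k=-1: | res := 1 | iter j=0: | res := 1 | val := 1 | iter k=1: | val := 1 | iter k=2: | val := 1 | iter k=3: | val := 1 | iter k=4: | val := 1 | iter k=5: | val := 1 | tmp := 3 | result 3 | revised: tmp := 1 | res := 1 | tot := -8 | iter k=-1: | res := 1 | iter j=0: | res := 1 | val := 1 | iter k=1: | val := 1 | iter k=2: | val := 1 | iter k=3: | val := 1 | iter k=4: | val := 1 | iter k=5: | val := 1 | tmp := 3 | result 3 — matching result 3.
Sweeping the whole domain (216 inputs) finds no disagreement.
verdict: equivalent


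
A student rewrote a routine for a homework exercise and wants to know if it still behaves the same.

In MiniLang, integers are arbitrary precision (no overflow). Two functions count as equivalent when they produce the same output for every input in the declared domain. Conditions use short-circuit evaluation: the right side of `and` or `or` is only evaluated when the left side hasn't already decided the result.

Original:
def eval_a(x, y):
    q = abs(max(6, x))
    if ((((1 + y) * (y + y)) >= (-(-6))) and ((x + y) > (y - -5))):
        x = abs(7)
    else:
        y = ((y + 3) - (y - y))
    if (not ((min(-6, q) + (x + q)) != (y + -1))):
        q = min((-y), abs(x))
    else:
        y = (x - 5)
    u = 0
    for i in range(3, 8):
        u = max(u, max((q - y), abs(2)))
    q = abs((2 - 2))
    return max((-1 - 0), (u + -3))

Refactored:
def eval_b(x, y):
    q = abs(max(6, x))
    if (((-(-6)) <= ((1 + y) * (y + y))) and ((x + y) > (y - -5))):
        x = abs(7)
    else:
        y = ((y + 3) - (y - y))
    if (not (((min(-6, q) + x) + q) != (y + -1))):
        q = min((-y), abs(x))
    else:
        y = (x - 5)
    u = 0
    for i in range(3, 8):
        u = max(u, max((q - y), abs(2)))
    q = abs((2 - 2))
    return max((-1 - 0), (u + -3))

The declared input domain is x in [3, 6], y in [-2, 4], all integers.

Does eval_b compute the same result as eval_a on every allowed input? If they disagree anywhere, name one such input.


The two versions differ — the changes include comparison usage differs.
Tracing x=6, y=-1: eval_a: q := 6 | ((((1 + y) * (y + y)) >= (-(-6))) and ((x + y) > (y - -5))): false | y := 2 | (not ((min(-6, q) + (x + q)) != (y + -1))): false | y := 1 | u := 0 | iter i=3: | u := 5 | iter i=4: | u := 5 | iter i=5: | u := 5 | iter i=6: | u := 5 | iter i=7: | u := 5 | q := 0 | result 2 | eval_b: q := 6 | (((-(-6)) <= ((1 + y) * (y + y))) and ((x + y) > (y - -5))): false | y := 2 | (not (((min(-6, q) + x) + q) != (y + -1))): false | y := 1 | u := 0 | iter i=3: | u := 5 | iter i=4: | u := 5 | iter i=5: | u := 5 | iter i=6: | u := 5 | iter i=7: | u := 5 | q := 0 | result 2 — matching result 2.
Sweeping the whole domain (28 inputs) finds no disagreement.
verdict: equivalent


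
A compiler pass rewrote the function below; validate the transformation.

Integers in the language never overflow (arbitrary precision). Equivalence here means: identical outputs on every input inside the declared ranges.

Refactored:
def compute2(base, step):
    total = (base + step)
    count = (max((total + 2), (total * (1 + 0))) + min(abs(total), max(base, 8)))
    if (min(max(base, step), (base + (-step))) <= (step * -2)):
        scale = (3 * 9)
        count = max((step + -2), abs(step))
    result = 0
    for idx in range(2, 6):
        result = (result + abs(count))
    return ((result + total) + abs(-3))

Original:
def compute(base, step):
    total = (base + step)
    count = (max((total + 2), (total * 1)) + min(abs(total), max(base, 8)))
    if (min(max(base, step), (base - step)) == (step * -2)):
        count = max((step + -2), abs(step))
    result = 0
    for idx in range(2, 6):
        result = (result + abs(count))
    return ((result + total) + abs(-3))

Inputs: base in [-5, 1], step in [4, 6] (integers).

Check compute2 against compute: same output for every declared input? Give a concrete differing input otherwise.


base=-5, step=4 yields 10 from compute but 18 from compute2.
verdict: not equivalent; witness: base=-5, step=4


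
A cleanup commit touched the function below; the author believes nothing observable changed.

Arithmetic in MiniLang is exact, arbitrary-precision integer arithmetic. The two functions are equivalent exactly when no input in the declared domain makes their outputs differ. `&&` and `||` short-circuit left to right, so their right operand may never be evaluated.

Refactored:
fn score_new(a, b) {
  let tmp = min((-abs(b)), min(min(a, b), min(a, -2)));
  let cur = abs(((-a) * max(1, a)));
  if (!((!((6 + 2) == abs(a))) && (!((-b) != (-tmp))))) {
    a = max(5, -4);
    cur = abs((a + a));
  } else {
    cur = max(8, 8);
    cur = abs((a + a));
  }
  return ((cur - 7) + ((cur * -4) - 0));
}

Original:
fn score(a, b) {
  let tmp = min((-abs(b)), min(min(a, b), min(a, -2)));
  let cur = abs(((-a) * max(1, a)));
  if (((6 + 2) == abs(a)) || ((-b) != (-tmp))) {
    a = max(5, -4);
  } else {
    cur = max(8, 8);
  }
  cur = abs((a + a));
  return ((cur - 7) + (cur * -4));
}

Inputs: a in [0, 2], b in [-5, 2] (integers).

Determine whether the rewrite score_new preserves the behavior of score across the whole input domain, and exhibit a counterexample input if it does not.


The two are interchangeable: statement counts differ, constant usage differs, arithmetic usage differs, min/max/abs usage differs, boolean connective usage differs, and every declared input agrees.
One worked example (a=0, b=-4) — score: tmp=-4, then cur=0, then (((6 + 2) == abs(a)) || ((-b) != (-tmp))) is false, then cur=8, then cur=0, then returns -7; score_new: tmp=-4, then cur=0, then (!((!((6 + 2) == abs(a))) && (!((-b) != (-tmp))))) is false, then cur=8, then cur=0, then returns -7; agreement on -7.
Checked all 24 inputs in the declared domain: the outputs agree on every one.
verdict: equivalent


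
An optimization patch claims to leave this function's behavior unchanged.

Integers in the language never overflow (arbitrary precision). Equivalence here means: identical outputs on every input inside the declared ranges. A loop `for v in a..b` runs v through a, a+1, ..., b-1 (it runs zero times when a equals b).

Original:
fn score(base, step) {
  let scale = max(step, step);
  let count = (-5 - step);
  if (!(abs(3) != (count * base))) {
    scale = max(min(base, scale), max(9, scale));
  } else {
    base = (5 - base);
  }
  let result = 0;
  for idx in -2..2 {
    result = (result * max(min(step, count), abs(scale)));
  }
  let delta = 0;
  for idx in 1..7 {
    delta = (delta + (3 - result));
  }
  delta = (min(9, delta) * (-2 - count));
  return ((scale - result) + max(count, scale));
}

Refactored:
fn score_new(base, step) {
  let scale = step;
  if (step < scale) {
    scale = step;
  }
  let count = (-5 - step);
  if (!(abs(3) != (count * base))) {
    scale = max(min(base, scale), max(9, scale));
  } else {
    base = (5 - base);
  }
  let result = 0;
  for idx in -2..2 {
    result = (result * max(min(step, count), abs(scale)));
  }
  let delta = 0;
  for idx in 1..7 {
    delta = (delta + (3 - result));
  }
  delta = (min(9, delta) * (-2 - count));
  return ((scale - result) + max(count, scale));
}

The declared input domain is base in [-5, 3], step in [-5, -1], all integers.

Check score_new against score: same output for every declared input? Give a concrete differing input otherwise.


Whatever the rewrite altered, no input in the stated domain can expose a difference.
As a probe, take base=0, step=-2: score runs scale = -2; count = -3; (!(abs(3) != (count * base))) -> false; base = 5; result = 0; [idx=-2]; result = 0; [idx=-1]; result = 0; [idx=0]; result = 0; [idx=1]; result = 0; delta = 0; [idx=1]; delta = 3; [idx=2]; delta = 6; [idx=3]; delta = 9; [idx=4]; delta = 12; [idx=5]; delta = 15; [idx=6]; delta = 18; delta = 9; return -4; score_new runs scale = -2; (step < scale) -> false; count = -3; (!(abs(3) != (count * base))) -> false; base = 5; result = 0; [idx=-2]; result = 0; [idx=-1]; result = 0; [idx=0]; result = 0; [idx=1]; result = 0; delta = 0; [idx=1]; delta = 3; [idx=2]; delta = 6; [idx=3]; delta = 9; [idx=4]; delta = 12; [idx=5]; delta = 15; [idx=6]; delta = 18; delta = 9; return -4; both end at -4.
Sweeping the whole domain (45 inputs) finds no disagreement.
verdict: equivalent


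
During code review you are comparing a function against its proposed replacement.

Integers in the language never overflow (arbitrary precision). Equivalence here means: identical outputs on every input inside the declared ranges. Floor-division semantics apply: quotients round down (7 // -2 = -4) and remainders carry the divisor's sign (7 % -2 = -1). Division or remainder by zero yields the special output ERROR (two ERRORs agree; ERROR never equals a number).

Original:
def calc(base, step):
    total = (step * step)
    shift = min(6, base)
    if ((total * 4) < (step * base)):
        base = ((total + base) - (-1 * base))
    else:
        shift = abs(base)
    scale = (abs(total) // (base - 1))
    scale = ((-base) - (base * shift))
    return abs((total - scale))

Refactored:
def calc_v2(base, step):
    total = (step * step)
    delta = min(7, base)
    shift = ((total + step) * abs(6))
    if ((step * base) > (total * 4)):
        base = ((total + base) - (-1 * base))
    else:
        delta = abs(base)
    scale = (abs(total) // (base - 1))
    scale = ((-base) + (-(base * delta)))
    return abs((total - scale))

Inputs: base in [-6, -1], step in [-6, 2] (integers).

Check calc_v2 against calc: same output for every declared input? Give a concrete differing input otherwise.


Equivalent. The edit looks behavioral (`6` became `7`), but over these ranges it never changes the outcome.
An exhaustive pass over the 54 declared inputs shows identical outputs.
Tracing base=-5, step=1: calc: total=1, then shift=-5, then ((total * 4) < (step * base)) is false, then shift=5, then scale=-1, then scale=30, then returns 29 | calc_v2: total=1, then delta=-5, then shift=12, then ((step * base) > (total * 4)) is false, then delta=5, then scale=-1, then scale=30, then returns 29 — matching result 29.
verdict: equivalent


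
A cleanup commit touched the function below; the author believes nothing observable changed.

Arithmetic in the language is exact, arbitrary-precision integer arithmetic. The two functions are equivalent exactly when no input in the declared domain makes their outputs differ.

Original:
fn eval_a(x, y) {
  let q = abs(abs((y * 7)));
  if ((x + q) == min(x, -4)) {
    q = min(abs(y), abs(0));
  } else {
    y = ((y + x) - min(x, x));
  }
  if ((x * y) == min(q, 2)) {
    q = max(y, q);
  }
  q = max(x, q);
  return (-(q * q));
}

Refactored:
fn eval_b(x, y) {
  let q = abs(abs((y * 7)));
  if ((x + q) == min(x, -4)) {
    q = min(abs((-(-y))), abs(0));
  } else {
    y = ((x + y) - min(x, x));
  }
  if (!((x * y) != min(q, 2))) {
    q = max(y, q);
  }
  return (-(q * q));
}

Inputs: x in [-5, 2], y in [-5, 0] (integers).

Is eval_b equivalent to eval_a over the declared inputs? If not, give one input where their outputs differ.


Evaluate both at x=1, y=0.
eval_a: q = 0; ((x + q) == min(x, -4)) -> false; y = 0; ((x * y) == min(q, 2)) -> true; q = 0; q = 1; return -1
eval_b: q = 0; ((x + q) == min(x, -4)) -> false; y = 0; (!((x * y) != min(q, 2))) -> true; q = 0; return 0
-1 vs 0 — the two versions disagree here.
verdict: not equivalent; witness: x=1, y=0


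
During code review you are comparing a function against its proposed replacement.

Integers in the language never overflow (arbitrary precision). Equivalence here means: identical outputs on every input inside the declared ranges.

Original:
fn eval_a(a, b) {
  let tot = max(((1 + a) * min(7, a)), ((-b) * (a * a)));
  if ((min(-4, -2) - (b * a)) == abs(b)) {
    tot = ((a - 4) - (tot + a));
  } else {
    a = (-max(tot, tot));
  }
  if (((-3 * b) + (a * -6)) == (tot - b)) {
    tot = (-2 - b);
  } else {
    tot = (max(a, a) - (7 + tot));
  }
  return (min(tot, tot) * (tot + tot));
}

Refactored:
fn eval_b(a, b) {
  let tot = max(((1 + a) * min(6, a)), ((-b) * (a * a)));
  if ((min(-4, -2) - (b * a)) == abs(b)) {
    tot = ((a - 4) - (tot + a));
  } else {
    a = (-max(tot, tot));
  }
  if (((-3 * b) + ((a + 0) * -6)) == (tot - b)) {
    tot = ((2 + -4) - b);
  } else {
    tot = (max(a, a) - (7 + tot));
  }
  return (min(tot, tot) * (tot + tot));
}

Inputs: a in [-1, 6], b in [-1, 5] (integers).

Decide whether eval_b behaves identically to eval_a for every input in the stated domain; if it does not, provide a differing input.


Although `7` became `6`, no input in the stated domain can expose it.
Spot check at a=5, b=2 — eval_a: tot=30, then ((min(-4, -2) - (b * a)) == abs(b)) is false, then a=-30, then (((-3 * b) + (a * -6)) == (tot - b)) is false, then tot=-67, then returns 8978. eval_b: tot=30, then ((min(-4, -2) - (b * a)) == abs(b)) is false, then a=-30, then (((-3 * b) + ((a + 0) * -6)) == (tot - b)) is false, then tot=-67, then returns 8978. Both give 8978.
An exhaustive pass over the 56 declared inputs shows identical outputs.
verdict: equivalent


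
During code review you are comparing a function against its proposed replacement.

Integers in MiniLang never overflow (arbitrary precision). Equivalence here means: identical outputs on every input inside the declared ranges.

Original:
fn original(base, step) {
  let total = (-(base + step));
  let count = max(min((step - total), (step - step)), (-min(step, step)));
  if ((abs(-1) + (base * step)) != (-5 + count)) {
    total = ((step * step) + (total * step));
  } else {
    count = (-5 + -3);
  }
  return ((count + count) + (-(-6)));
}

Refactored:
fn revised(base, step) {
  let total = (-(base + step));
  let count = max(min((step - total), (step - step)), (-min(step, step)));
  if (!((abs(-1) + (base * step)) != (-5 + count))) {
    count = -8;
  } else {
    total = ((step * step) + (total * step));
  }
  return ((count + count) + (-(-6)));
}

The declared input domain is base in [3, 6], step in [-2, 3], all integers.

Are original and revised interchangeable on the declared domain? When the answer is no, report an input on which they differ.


Behavior is preserved: although constant usage differs, and arithmetic usage differs, and boolean connective usage differs, the outputs never diverge.
One worked example (base=3, step=1) — original: total = -4; count = 0; ((abs(-1) + (base * step)) != (-5 + count)) -> true; total = -3; return 6; revised: total = -4; count = 0; (!((abs(-1) + (base * step)) != (-5 + count))) -> false; total = -3; return 6; agreement on 6.
Sweeping the whole domain (24 inputs) finds no disagreement.
verdict: equivalent


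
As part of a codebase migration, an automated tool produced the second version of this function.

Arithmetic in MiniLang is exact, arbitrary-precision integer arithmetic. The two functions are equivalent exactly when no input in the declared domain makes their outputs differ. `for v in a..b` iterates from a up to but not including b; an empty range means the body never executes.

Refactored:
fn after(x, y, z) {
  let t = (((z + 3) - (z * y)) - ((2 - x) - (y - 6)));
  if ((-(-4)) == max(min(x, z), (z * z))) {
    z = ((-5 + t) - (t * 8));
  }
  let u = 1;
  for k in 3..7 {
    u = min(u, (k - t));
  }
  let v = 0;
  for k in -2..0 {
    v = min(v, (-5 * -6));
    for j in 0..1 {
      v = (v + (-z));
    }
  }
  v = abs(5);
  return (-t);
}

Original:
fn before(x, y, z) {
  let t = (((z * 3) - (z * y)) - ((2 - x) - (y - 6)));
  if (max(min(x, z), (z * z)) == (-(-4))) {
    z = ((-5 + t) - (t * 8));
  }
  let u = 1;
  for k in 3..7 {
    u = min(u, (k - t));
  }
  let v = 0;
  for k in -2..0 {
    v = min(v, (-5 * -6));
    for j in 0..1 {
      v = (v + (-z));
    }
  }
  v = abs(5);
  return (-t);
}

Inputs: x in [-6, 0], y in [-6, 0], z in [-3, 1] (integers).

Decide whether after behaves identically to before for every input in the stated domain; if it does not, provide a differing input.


On input x=-6, y=-6, z=-3, before returns 47 while after returns 38.
verdict: not equivalent; witness: x=-6, y=-6, z=-3


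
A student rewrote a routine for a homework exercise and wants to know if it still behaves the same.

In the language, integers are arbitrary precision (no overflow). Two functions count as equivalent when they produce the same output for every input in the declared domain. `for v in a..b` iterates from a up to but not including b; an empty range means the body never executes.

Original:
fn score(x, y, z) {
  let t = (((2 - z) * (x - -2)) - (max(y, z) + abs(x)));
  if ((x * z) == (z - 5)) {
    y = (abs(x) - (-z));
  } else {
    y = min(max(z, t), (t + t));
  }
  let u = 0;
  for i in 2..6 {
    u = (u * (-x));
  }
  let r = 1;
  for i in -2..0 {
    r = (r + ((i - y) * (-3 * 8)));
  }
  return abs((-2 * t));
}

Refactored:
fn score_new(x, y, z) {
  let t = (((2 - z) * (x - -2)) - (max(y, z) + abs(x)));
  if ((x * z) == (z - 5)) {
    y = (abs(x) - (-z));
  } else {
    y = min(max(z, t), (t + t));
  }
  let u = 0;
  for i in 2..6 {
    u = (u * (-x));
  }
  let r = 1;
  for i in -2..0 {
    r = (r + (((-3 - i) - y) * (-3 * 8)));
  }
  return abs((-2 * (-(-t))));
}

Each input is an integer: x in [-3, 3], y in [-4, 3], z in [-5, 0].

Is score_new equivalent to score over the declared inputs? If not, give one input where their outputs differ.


The two versions differ — the changes include constant usage differs, and arithmetic usage differs.
As a probe, take x=3, y=1, z=-1: score runs t=11, then ((x * z) == (z - 5)) is false, then y=11, then u=0, then (i=2), then u=0, then (i=3), then u=0, then (i=4), then u=0, then (i=5), then u=0, then r=1, then (i=-2), then r=313, then (i=-1), then r=601, then returns 22; score_new runs t=11, then ((x * z) == (z - 5)) is false, then y=11, then u=0, then (i=2), then u=0, then (i=3), then u=0, then (i=4), then u=0, then (i=5), then u=0, then r=1, then (i=-2), then r=289, then (i=-1), then r=601, then returns 22; both end at 22.
Across all 336 domain points the two functions coincide.
verdict: equivalent


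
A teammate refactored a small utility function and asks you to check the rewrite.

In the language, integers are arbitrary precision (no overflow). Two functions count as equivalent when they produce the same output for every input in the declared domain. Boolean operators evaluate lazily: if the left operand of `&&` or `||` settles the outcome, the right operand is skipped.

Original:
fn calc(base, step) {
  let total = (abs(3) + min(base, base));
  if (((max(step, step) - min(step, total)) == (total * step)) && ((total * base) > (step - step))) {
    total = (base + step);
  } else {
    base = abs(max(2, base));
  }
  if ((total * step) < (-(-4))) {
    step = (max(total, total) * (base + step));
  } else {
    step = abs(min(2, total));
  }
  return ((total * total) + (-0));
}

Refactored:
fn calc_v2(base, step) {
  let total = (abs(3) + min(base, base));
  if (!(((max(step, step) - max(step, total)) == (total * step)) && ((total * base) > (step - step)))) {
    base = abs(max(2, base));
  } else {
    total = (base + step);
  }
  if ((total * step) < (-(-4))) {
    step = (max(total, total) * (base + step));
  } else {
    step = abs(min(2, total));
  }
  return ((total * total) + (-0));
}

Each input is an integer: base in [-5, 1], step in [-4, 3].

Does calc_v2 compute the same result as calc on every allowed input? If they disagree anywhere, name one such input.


Take base=-5, step=0.
calc: total := -2 | (((max(step, step) - min(step, total)) == (total * step)) && ((total * base) > (step - step))): false | base := 2 | ((total * step) < (-(-4))): true | step := -4 | result 4
calc_v2: total := -2 | (!(((max(step, step) - max(step, total)) == (total * step)) && ((total * base) > (step - step)))): false | total := -5 | ((total * step) < (-(-4))): true | step := 25 | result 25
4 and 25 differ, so these are not the same function on this domain.
verdict: not equivalent; witness: base=-5, step=0
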